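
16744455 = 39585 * 423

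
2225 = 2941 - 716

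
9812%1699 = 1317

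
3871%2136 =1735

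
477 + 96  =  573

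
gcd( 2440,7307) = 1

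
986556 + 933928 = 1920484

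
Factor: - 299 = - 13^1*23^1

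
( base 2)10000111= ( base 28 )4N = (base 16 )87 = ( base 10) 135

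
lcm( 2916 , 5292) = 142884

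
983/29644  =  983/29644 = 0.03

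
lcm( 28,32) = 224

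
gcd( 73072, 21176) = 8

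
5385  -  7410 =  -2025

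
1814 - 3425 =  - 1611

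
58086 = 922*63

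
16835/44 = 382 + 27/44 = 382.61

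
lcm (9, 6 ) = 18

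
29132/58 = 14566/29 = 502.28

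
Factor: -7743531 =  - 3^1*2581177^1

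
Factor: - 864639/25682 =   -  2^ ( - 1 )*3^2*23^1*4177^1*12841^( - 1 ) 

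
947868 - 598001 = 349867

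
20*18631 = 372620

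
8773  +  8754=17527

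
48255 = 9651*5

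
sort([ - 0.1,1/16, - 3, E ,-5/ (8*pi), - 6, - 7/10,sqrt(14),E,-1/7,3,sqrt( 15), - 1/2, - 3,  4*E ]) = [ - 6, - 3  ,- 3, - 7/10, - 1/2,-5/( 8 *pi), - 1/7, - 0.1, 1/16 , E, E, 3,sqrt(14 ),sqrt(15), 4*E]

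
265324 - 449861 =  - 184537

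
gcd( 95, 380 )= 95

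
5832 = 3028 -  - 2804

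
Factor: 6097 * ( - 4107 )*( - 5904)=147838397616 = 2^4*3^3 * 7^1*13^1*37^2*41^1 * 67^1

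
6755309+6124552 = 12879861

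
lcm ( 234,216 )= 2808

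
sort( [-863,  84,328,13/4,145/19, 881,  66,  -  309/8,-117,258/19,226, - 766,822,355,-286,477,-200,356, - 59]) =[-863, - 766, - 286, - 200, - 117, - 59, -309/8,  13/4,145/19 , 258/19,66, 84,  226,328, 355 , 356,477,822,  881] 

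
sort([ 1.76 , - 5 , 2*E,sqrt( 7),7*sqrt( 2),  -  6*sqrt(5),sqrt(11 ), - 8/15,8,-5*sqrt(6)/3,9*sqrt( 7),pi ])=[-6*sqrt (5), - 5, - 5 * sqrt( 6)/3, - 8/15,1.76,sqrt(7 ),pi,sqrt(11),2 * E,8, 7*sqrt ( 2),9*  sqrt( 7)]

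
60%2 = 0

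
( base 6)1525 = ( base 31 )da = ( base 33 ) ch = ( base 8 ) 635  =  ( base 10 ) 413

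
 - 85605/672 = -128 + 137/224 = - 127.39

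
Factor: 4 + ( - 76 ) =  - 2^3*3^2= - 72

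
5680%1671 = 667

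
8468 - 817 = 7651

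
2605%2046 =559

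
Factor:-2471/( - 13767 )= 3^( - 1) * 7^1*13^(-1) = 7/39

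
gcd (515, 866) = 1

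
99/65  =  99/65  =  1.52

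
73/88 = 73/88 = 0.83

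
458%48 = 26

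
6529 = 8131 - 1602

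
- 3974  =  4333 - 8307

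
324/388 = 81/97 = 0.84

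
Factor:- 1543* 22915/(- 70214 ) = 2^( - 1)*5^1*1543^1 * 4583^1*35107^(-1 ) = 35357845/70214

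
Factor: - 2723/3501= - 7/9 = -3^ ( - 2)*7^1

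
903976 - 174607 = 729369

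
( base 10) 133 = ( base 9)157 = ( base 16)85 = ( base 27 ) 4P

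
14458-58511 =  - 44053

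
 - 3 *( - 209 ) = 627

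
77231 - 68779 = 8452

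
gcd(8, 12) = 4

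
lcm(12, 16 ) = 48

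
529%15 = 4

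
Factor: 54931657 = 11^1*137^1*36451^1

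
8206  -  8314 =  - 108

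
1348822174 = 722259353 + 626562821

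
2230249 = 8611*259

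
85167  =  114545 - 29378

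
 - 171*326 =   -  55746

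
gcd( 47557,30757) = 1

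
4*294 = 1176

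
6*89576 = 537456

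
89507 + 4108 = 93615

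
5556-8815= - 3259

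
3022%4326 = 3022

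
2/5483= 2/5483 = 0.00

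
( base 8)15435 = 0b1101100011101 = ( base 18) 137b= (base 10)6941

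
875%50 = 25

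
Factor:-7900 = -2^2 *5^2*79^1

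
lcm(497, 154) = 10934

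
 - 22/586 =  - 1 +282/293 = - 0.04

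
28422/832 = 14211/416 = 34.16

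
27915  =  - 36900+64815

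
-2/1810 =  - 1/905 = -0.00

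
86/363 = 86/363 = 0.24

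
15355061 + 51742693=67097754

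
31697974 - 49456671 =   -  17758697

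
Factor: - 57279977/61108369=-7^( - 1 )*79^1*823^1* 881^1 * 8729767^ ( - 1)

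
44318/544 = 22159/272 = 81.47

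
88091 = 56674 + 31417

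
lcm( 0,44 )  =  0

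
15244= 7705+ 7539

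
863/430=863/430 = 2.01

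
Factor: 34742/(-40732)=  - 29/34=- 2^( - 1)*17^( - 1)*29^1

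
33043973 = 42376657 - 9332684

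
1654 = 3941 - 2287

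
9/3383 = 9/3383 = 0.00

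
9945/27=368 + 1/3 =368.33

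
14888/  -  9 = -1655+7/9 = -  1654.22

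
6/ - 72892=-3/36446 = - 0.00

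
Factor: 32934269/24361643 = 4789^( - 1 ) * 5087^( - 1 ) *5479^1*6011^1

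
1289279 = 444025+845254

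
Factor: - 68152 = - 2^3*7^1*1217^1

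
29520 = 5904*5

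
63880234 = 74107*862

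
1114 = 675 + 439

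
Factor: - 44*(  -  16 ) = 704 = 2^6*11^1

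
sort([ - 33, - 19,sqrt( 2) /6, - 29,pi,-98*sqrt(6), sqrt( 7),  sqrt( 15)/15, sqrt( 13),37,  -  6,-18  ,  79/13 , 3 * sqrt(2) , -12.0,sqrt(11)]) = [ -98* sqrt(6), - 33, - 29, -19, - 18,-12.0, - 6,sqrt( 2) /6, sqrt(15)/15, sqrt(7),pi , sqrt(11), sqrt( 13),3 * sqrt(2),79/13,  37]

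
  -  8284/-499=8284/499 = 16.60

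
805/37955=161/7591= 0.02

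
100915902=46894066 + 54021836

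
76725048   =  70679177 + 6045871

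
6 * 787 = 4722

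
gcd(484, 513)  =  1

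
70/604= 35/302 = 0.12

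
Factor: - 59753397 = -3^1*11^1* 1810709^1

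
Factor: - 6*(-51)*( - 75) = - 2^1*3^3 * 5^2*17^1 =- 22950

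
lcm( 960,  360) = 2880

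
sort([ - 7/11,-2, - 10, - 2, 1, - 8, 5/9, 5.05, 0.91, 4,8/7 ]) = [ - 10, -8, - 2,-2,  -  7/11, 5/9, 0.91, 1, 8/7,4, 5.05 ]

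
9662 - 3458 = 6204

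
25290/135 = 187+1/3 = 187.33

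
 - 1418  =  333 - 1751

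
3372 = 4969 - 1597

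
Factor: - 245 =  - 5^1*7^2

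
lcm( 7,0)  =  0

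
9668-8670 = 998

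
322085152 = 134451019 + 187634133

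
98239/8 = 12279 + 7/8 = 12279.88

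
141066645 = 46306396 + 94760249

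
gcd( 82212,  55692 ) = 2652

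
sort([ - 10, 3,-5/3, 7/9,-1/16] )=[ - 10, - 5/3, - 1/16, 7/9  ,  3 ] 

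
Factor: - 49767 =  - 3^1 *53^1*313^1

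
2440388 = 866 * 2818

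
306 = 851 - 545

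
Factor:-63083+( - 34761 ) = - 2^2*61^1*401^1 = - 97844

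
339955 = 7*48565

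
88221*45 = 3969945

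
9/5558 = 9/5558 = 0.00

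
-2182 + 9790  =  7608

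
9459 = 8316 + 1143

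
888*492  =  436896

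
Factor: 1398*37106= 51874188 = 2^2*3^1 *233^1*18553^1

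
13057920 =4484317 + 8573603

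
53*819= 43407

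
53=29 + 24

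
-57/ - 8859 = 19/2953 = 0.01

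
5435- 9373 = -3938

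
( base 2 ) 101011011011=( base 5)42104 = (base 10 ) 2779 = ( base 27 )3lp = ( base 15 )c54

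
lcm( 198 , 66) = 198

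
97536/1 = 97536 = 97536.00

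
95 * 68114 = 6470830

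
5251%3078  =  2173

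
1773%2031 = 1773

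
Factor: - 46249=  -7^1*6607^1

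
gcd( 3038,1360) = 2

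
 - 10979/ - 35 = 313+24/35 = 313.69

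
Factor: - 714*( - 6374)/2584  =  66927/38=2^( - 1 )*3^1*7^1*19^ ( - 1 )*3187^1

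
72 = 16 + 56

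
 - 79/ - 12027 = 79/12027 = 0.01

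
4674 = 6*779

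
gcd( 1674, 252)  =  18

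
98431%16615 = 15356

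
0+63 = 63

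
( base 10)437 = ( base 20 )11h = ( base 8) 665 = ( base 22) jj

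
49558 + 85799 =135357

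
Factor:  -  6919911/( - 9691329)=3^4 *83^(-1 )*28477^1*38921^(  -  1)  =  2306637/3230443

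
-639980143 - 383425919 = - 1023406062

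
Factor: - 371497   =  -7^1*73^1*727^1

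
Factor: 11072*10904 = 2^9*29^1 * 47^1*173^1 = 120729088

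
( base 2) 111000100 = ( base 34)da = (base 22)KC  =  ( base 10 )452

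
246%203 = 43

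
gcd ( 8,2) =2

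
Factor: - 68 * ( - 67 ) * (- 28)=-2^4*7^1*17^1*67^1 = - 127568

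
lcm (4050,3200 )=259200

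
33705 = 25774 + 7931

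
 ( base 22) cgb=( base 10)6171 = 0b1100000011011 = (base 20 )f8b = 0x181b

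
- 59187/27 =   -  2193  +  8/9=- 2192.11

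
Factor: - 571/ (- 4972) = 2^( - 2)*11^( - 1)*113^ (  -  1)*571^1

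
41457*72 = 2984904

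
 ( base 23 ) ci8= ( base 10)6770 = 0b1101001110010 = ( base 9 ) 10252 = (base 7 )25511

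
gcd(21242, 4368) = 26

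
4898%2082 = 734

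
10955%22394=10955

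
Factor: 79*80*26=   2^5* 5^1*13^1*79^1 = 164320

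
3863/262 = 14 +195/262 = 14.74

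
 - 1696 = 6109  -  7805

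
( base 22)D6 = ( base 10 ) 292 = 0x124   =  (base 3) 101211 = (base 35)8c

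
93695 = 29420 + 64275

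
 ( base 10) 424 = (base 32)d8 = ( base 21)K4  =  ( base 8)650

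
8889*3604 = 32035956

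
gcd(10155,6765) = 15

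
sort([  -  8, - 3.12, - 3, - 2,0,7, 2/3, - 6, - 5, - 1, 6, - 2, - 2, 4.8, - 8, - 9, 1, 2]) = [-9, - 8,-8, - 6, - 5, - 3.12, - 3, - 2, - 2, - 2, - 1, 0,2/3, 1, 2,4.8,6, 7 ]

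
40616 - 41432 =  - 816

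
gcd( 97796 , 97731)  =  1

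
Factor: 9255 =3^1 * 5^1*617^1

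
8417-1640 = 6777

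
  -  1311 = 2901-4212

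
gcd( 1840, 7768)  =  8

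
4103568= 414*9912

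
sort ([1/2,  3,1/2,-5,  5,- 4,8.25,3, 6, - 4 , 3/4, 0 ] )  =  [ - 5, - 4, - 4,0,1/2, 1/2,3/4, 3, 3, 5,6,8.25 ]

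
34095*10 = 340950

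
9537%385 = 297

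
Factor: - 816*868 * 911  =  -645250368 = -2^6*3^1*7^1*17^1*31^1*911^1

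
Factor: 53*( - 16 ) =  - 2^4*53^1= -848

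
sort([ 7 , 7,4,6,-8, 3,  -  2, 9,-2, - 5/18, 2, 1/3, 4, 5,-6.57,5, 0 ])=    [ - 8,- 6.57,-2,-2,-5/18, 0,1/3,2, 3,4, 4, 5, 5 , 6,7, 7, 9]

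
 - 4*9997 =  - 39988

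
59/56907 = 59/56907 = 0.00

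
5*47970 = 239850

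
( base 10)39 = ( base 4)213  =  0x27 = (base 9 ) 43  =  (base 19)21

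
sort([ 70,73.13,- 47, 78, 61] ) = [-47,61, 70, 73.13, 78] 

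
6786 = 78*87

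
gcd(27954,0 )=27954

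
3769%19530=3769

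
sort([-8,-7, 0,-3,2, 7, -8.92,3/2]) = [-8.92, - 8,-7,  -  3,0 , 3/2 , 2,7]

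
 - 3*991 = -2973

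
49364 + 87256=136620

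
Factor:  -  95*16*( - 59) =2^4*5^1 * 19^1*59^1 = 89680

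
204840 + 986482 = 1191322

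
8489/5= 1697+4/5 = 1697.80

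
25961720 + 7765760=33727480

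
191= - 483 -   -  674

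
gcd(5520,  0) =5520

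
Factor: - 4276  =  -2^2 *1069^1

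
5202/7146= 289/397=0.73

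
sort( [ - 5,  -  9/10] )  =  [ - 5,-9/10 ] 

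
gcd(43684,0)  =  43684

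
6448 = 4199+2249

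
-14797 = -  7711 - 7086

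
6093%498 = 117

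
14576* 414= 6034464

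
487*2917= 1420579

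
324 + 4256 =4580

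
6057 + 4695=10752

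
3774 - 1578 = 2196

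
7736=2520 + 5216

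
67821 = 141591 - 73770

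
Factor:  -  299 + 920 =3^3*23^1 = 621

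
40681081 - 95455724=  - 54774643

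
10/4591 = 10/4591 = 0.00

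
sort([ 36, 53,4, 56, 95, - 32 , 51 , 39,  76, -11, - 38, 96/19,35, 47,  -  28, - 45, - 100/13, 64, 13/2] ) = [-45 ,  -  38, - 32, - 28, - 11, - 100/13,  4,  96/19,13/2,  35, 36,39, 47, 51, 53, 56,  64,76, 95] 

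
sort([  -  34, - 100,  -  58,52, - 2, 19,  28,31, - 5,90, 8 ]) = [ - 100,-58,  -  34, - 5,  -  2, 8, 19,28, 31,52,90]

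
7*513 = 3591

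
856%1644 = 856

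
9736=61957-52221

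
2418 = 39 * 62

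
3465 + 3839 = 7304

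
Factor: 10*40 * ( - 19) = -2^4*5^2*19^1 = - 7600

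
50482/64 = 25241/32 = 788.78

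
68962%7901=5754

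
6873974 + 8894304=15768278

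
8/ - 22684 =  - 2/5671=-0.00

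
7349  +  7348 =14697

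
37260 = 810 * 46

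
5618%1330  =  298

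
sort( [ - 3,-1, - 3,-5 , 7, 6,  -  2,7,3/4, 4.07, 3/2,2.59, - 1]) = [ - 5,-3 , - 3, - 2  , - 1, - 1, 3/4, 3/2,2.59,4.07,6,7,7]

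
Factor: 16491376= 2^4*11^1 * 93701^1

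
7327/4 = 1831 + 3/4 = 1831.75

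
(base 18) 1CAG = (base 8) 23274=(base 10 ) 9916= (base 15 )2E11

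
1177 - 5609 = -4432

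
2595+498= 3093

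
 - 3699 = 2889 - 6588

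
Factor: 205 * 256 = 2^8*5^1*41^1 = 52480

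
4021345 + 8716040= 12737385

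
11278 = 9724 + 1554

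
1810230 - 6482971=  - 4672741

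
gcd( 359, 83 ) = 1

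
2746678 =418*6571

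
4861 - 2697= 2164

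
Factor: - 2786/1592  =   - 2^( -2)*7^1 = - 7/4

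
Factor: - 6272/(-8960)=2^(- 1)*5^( - 1 ) *7^1=   7/10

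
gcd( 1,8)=1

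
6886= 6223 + 663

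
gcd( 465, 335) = 5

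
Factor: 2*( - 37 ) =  - 74 = -2^1*37^1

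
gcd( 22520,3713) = 1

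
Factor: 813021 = 3^1*11^1 * 71^1*347^1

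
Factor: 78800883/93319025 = 3^1*5^( - 2)*7^1*163^1*23021^1*3732761^( - 1)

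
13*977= 12701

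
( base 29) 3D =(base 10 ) 100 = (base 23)48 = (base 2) 1100100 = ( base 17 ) 5F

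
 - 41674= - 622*67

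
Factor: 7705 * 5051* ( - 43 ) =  - 5^1*23^1*43^1 * 67^1* 5051^1=- 1673472065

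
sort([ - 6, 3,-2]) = [ - 6, -2, 3 ]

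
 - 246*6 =-1476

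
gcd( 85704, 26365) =1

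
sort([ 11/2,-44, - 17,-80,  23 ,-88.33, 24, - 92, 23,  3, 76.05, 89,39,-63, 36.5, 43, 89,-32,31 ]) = [ - 92, - 88.33, - 80,-63, - 44, -32,-17, 3,11/2,  23, 23,24,31, 36.5, 39, 43,76.05,  89  ,  89]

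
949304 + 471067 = 1420371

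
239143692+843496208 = 1082639900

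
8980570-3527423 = 5453147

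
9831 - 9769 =62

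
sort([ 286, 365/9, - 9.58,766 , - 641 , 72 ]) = [-641, - 9.58,365/9 , 72,286,  766 ] 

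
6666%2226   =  2214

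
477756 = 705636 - 227880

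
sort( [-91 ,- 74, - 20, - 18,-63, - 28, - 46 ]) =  [  -  91, - 74, - 63,-46, - 28, - 20, - 18 ]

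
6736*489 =3293904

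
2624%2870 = 2624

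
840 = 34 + 806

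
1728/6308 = 432/1577 = 0.27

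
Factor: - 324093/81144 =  - 2^ ( - 3 )*3^( - 1) * 7^( - 1 )*11^1*61^1= -  671/168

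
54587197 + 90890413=145477610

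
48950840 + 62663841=111614681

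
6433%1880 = 793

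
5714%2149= 1416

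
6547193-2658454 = 3888739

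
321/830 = 321/830 = 0.39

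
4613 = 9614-5001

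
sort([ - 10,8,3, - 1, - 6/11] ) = [  -  10, - 1, - 6/11, 3,8]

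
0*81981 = 0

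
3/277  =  3/277 = 0.01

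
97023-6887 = 90136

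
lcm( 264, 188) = 12408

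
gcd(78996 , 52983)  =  87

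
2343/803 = 2 + 67/73  =  2.92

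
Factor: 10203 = 3^1*19^1 * 179^1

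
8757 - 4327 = 4430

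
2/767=2/767= 0.00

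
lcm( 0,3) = 0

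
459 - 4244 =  - 3785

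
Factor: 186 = 2^1*3^1*31^1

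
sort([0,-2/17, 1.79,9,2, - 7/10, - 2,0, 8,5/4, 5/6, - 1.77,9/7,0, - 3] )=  [ - 3, - 2, - 1.77, - 7/10, - 2/17,0 , 0,0,5/6,5/4,9/7, 1.79,2, 8,9]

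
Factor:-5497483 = -23^1*479^1*499^1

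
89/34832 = 89/34832 = 0.00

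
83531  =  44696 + 38835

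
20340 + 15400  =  35740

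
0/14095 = 0 = 0.00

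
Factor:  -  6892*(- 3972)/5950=13687512/2975= 2^3*3^1*5^(-2)*7^( - 1)*17^(-1)*331^1*1723^1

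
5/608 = 5/608 = 0.01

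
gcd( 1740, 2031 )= 3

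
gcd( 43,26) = 1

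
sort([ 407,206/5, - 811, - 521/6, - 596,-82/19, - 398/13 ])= [ - 811, - 596, - 521/6,  -  398/13,  -  82/19,206/5, 407] 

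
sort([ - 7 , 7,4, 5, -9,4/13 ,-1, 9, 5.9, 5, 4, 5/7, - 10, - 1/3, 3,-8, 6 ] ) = [ - 10, - 9, - 8,-7 , - 1, - 1/3, 4/13,5/7,3,4,4,5, 5, 5.9, 6, 7, 9 ]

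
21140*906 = 19152840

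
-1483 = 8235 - 9718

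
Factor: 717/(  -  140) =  - 2^(  -  2 ) * 3^1*5^ ( -1 )*7^( - 1 )*239^1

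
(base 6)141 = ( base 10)61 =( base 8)75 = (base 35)1Q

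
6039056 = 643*9392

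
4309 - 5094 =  -785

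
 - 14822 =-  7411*2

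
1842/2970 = 307/495= 0.62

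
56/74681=56/74681= 0.00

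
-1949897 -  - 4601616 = 2651719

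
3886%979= 949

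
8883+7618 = 16501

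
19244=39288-20044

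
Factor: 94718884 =2^2*13^1 *173^1*10529^1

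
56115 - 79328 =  - 23213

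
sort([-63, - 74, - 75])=[ - 75 , - 74,- 63 ] 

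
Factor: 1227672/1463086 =2^2*3^2*17^2*59^1*101^ ( - 1 ) *7243^( - 1) = 613836/731543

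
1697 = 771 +926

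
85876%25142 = 10450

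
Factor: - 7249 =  - 11^1*659^1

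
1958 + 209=2167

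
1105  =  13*85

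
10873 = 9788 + 1085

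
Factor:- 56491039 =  - 11^1*47^1*109267^1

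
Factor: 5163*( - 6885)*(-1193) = 42407875215=3^5*5^1*17^1*1193^1*1721^1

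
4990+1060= 6050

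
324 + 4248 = 4572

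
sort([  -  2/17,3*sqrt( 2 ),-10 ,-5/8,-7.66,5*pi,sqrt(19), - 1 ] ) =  [ - 10,-7.66, - 1, - 5/8,-2/17,3*sqrt(2 ),sqrt( 19),5*pi]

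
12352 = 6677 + 5675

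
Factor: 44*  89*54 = 2^3* 3^3*11^1 * 89^1 = 211464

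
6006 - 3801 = 2205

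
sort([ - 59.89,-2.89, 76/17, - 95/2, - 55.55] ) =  [ - 59.89 ,-55.55, - 95/2,  -  2.89 , 76/17]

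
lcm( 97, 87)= 8439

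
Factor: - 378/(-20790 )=5^(-1)*11^(- 1)  =  1/55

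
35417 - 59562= -24145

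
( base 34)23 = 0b1000111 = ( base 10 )71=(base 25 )2l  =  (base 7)131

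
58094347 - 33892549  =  24201798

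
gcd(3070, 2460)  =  10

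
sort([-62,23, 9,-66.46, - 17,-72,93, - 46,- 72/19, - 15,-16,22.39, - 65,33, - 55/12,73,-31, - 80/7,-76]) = [-76, - 72, - 66.46,-65, - 62,  -  46,-31,-17,-16,-15,-80/7, - 55/12,  -  72/19,  9,22.39,23, 33 , 73,93 ] 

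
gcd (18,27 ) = 9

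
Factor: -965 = -5^1 * 193^1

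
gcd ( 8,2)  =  2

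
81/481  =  81/481 =0.17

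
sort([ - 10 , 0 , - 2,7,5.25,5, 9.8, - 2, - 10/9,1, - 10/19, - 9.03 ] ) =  [-10, - 9.03,  -  2, - 2, - 10/9, - 10/19,0,1,5,5.25, 7,9.8]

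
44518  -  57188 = - 12670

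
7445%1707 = 617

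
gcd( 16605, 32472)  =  369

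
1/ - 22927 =  -  1/22927 = - 0.00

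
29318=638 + 28680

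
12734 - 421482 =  - 408748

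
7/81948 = 7/81948 =0.00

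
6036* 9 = 54324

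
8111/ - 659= -13 + 456/659 =- 12.31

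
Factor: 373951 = 373951^1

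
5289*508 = 2686812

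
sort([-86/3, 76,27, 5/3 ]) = [ - 86/3,5/3,  27, 76]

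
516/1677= 4/13 = 0.31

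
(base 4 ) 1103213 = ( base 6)40435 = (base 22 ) b15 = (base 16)14e7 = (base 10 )5351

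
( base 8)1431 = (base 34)nb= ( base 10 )793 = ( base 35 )MN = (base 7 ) 2212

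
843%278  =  9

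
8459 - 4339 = 4120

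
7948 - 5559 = 2389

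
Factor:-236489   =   - 11^1 * 21499^1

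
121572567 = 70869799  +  50702768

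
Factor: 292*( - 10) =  - 2^3*5^1*73^1 = - 2920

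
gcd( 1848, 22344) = 168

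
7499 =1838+5661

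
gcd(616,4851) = 77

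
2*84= 168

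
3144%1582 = 1562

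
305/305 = 1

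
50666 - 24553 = 26113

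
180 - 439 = -259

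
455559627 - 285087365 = 170472262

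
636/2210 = 318/1105 = 0.29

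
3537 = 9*393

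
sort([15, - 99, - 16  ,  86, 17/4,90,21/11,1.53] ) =[ - 99, - 16, 1.53 , 21/11, 17/4 , 15,86, 90 ] 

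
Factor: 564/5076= 1/9  =  3^( - 2 )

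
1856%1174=682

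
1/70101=1/70101  =  0.00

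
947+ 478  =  1425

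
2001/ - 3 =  - 667/1 =- 667.00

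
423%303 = 120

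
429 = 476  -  47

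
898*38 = 34124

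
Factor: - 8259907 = -8259907^1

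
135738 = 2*67869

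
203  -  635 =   -  432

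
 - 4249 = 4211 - 8460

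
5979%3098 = 2881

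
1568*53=83104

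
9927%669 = 561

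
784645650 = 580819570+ 203826080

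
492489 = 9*54721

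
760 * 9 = 6840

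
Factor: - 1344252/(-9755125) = 2^2 * 3^1*5^ (-3)*7^1*13^1*1231^1 * 78041^(-1)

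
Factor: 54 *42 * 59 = 133812 = 2^2*3^4*7^1 * 59^1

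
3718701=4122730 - 404029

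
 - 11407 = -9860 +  - 1547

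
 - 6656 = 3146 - 9802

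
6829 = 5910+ 919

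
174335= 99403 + 74932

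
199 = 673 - 474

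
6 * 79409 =476454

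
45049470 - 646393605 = -601344135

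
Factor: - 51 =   -  3^1*17^1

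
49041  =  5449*9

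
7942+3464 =11406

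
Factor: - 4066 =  - 2^1*19^1 * 107^1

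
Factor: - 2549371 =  - 11^1*17^1*13633^1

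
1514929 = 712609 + 802320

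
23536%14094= 9442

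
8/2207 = 8/2207 = 0.00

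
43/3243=43/3243 = 0.01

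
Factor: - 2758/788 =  - 7/2 = -2^ ( - 1 )*7^1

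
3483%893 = 804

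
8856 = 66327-57471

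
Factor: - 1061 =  - 1061^1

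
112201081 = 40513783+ 71687298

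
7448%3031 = 1386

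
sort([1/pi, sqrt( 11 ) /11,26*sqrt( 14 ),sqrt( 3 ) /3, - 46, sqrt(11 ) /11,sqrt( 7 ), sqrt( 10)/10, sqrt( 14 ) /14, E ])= [ - 46, sqrt( 14 ) /14,sqrt ( 11)/11, sqrt (11) /11,sqrt( 10)/10,1/pi,sqrt(3 ) /3, sqrt ( 7),E,26*sqrt ( 14 )]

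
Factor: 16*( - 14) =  - 2^5* 7^1 = - 224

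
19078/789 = 24 + 142/789 = 24.18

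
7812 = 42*186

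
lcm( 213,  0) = 0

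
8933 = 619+8314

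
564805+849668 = 1414473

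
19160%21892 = 19160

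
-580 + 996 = 416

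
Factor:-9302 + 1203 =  - 8099 = -  7^1 * 13^1*89^1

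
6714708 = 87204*77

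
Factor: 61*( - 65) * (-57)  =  226005 = 3^1*5^1*13^1*19^1*61^1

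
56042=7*8006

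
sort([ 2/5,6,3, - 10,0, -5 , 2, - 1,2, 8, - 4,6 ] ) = [ - 10,  -  5, - 4, - 1,0, 2/5, 2,2,3, 6,6, 8]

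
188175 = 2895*65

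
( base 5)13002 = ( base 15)46c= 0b1111101010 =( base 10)1002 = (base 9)1333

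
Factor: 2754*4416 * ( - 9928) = - 120741000192=- 2^10*3^5*17^2*23^1*73^1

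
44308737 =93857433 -49548696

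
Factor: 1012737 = 3^1 * 11^1 * 30689^1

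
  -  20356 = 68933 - 89289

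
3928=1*3928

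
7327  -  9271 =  - 1944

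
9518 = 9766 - 248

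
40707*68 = 2768076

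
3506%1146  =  68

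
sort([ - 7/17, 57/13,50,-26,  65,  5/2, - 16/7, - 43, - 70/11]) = [ - 43, - 26, -70/11,-16/7, - 7/17, 5/2  ,  57/13, 50, 65]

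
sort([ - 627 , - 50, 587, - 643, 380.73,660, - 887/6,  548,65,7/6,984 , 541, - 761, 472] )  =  [-761,-643,-627, - 887/6, - 50,7/6,65, 380.73,472,541, 548, 587,660 , 984 ] 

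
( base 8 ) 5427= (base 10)2839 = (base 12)1787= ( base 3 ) 10220011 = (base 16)B17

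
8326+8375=16701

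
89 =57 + 32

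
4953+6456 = 11409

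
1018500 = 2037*500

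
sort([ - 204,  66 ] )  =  [ - 204,66 ]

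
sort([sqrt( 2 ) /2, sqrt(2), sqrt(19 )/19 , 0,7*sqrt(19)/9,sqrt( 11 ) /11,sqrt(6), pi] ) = [0,sqrt( 19 ) /19, sqrt( 11 )/11, sqrt (2 )/2,sqrt(2),sqrt(6 ), pi, 7*sqrt( 19)/9]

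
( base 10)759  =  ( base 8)1367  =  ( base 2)1011110111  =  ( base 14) 3C3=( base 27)113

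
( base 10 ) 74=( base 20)3E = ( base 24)32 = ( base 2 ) 1001010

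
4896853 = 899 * 5447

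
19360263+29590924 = 48951187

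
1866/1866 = 1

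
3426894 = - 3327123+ 6754017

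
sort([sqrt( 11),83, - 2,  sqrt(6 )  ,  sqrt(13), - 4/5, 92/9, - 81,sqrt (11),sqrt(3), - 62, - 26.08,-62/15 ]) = [ - 81, - 62,- 26.08 ,  -  62/15, - 2,- 4/5, sqrt (3 ), sqrt ( 6 )  ,  sqrt(11),sqrt(11), sqrt( 13 ) , 92/9,  83 ] 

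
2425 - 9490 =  - 7065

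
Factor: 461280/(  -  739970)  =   - 48/77= - 2^4*3^1*7^ (-1)*11^( - 1) 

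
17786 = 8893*2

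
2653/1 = 2653 = 2653.00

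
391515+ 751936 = 1143451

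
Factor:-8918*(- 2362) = 2^2*7^3*13^1*1181^1 =21064316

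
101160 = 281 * 360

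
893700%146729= 13326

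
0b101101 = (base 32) 1d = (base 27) 1I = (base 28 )1H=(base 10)45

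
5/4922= 5/4922 = 0.00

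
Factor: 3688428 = 2^2*3^1*379^1 * 811^1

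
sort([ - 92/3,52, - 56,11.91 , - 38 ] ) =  [-56, - 38, - 92/3,11.91 , 52]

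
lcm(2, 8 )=8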